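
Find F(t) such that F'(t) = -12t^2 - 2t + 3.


Reverse power rule on each term:
  ∫ -12t^2 dt = -4t^3
  ∫ -2t dt = -t^2
  ∫ 3 dt = 3t
F(t) = -4t^3 - t^2 + 3t + C


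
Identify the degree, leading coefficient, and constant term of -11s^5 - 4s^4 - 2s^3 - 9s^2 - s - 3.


Highest power of s is 5, with coefficient -11. Constant term is -3.
Degree = 5, leading coefficient = -11, constant term = -3


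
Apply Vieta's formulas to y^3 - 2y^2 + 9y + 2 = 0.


Monic cubic y^3+by^2+cy+d=0: sum=-b, pairwise sum=c, product=-d.
b=-2, c=9, d=2
r1+r2+r3 = 2
r1r2+r1r3+r2r3 = 9
r1r2r3 = -2


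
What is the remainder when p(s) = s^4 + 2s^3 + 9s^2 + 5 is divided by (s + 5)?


By the Remainder Theorem, the remainder equals p(-5):
  1*(-5)^4 = 625
  2*(-5)^3 = -250
  9*(-5)^2 = 225
  0*(-5)^1 = 0
  constant: 5
Sum: 625 - 250 + 225 + 0 + 5 = 605


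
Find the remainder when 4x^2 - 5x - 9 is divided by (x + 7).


By the Remainder Theorem, the remainder equals p(-7):
  4*(-7)^2 = 196
  -5*(-7)^1 = 35
  constant: -9
Sum: 196 + 35 - 9 = 222


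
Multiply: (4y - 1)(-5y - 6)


Distribute each term of the first polynomial:
  (4y)(-5y - 6) = -20y^2 - 24y
  (-1)(-5y - 6) = 5y + 6
Sum: -20y^2 - 19y + 6


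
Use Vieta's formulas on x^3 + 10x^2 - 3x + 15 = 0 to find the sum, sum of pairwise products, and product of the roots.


Monic cubic x^3+bx^2+cx+d=0: sum=-b, pairwise sum=c, product=-d.
b=10, c=-3, d=15
r1+r2+r3 = -10
r1r2+r1r3+r2r3 = -3
r1r2r3 = -15


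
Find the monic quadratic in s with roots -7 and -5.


p(s) = (s + 7)(s + 5)
Expand: s^2 + 12s + 35


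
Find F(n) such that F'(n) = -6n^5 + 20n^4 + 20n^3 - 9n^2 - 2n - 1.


Reverse power rule on each term:
  ∫ -6n^5 dn = -n^6
  ∫ 20n^4 dn = 4n^5
  ∫ 20n^3 dn = 5n^4
  ∫ -9n^2 dn = -3n^3
  ∫ -2n dn = -n^2
  ∫ -1 dn = -n
F(n) = -n^6 + 4n^5 + 5n^4 - 3n^3 - n^2 - n + C


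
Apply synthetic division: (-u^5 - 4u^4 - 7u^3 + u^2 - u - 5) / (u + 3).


Synthetic division with c = -3. Coefficients: -1, -4, -7, 1, -1, -5
Bring down -1.
  -1 * -3 = 3; 3 - 4 = -1
  -1 * -3 = 3; 3 - 7 = -4
  -4 * -3 = 12; 12 + 1 = 13
  13 * -3 = -39; -39 - 1 = -40
  -40 * -3 = 120; 120 - 5 = 115
Quotient: -u^4 - u^3 - 4u^2 + 13u - 40, Remainder: 115


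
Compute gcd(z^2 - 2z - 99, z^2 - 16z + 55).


Factor each:
  z^2 - 2z - 99 = (z - 11)(z + 9)
  z^2 - 16z + 55 = (z - 11)(z - 5)
Common monic factor: z - 11


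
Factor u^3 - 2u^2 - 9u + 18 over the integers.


Try integer roots (divisors of 18). u=-3: p(-3)=0.
Divide out (u + 3): quotient is u^2 - 5u + 6.
Factor the quadratic: (u - 3)(u - 2)
Result: (u + 3)(u - 3)(u - 2)


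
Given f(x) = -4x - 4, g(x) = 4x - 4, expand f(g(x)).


Substitute g(x) into f:
f(g(x)) = -4*(4x - 4) + (-4)
Expand and combine: -16x + 12


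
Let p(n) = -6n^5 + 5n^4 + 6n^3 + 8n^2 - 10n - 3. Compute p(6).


Using direct substitution:
  -6 * (6)^5 = -46656
  5 * (6)^4 = 6480
  6 * (6)^3 = 1296
  8 * (6)^2 = 288
  -10 * (6)^1 = -60
  constant: -3
Sum = -46656 + 6480 + 1296 + 288 - 60 - 3 = -38655


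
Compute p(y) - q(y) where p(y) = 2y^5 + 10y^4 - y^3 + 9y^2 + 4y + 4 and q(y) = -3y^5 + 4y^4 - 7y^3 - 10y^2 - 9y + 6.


Distribute the minus sign:
  (2y^5 + 10y^4 - y^3 + 9y^2 + 4y + 4)
- (-3y^5 + 4y^4 - 7y^3 - 10y^2 - 9y + 6)
Negate second polynomial: 3y^5 - 4y^4 + 7y^3 + 10y^2 + 9y - 6
Add: 5y^5 + 6y^4 + 6y^3 + 19y^2 + 13y - 2


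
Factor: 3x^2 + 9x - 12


Roots satisfy r1 + r2 = -b/a = -3 and r1*r2 = c/a = -4.
So r1 = -4, r2 = 1.
3x^2 + 9x - 12 = 3(x - r1)(x - r2) = 3(x + 4)(x - 1)


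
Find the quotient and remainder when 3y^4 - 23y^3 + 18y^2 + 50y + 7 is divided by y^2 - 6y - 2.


(3y^4 - 23y^3 + 18y^2 + 50y + 7) / (y^2 - 6y - 2)
Step 1: 3y^2 * (y^2 - 6y - 2) = 3y^4 - 18y^3 - 6y^2; subtract.
Step 2: -5y * (y^2 - 6y - 2) = -5y^3 + 30y^2 + 10y; subtract.
Step 3: -6 * (y^2 - 6y - 2) = -6y^2 + 36y + 12; subtract.
Quotient: 3y^2 - 5y - 6, Remainder: 4y - 5


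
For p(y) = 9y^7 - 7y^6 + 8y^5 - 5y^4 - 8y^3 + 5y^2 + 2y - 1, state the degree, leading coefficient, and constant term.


Highest power of y is 7, with coefficient 9. Constant term is -1.
Degree = 7, leading coefficient = 9, constant term = -1


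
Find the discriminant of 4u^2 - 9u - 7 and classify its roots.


D = b^2 - 4ac = (-9)^2 - 4(4)(-7) = 81 + 112 = 193
Since D > 0: two distinct irrational roots


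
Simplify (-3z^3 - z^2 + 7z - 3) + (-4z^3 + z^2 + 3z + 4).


Align terms by degree and add:
  -3z^3 - z^2 + 7z - 3
  -4z^3 + z^2 + 3z + 4
= -7z^3 + 10z + 1


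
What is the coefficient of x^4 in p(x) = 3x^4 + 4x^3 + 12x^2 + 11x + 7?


Read off the coefficient of x^4: 3


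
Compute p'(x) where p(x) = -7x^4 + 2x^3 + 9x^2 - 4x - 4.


Apply the power rule term by term:
  d/dx(-7x^4) = -28x^3
  d/dx(2x^3) = 6x^2
  d/dx(9x^2) = 18x
  d/dx(-4x) = -4
  d/dx(-4) = 0
p'(x) = -28x^3 + 6x^2 + 18x - 4


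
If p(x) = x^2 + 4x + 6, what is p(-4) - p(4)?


p(-4) = 6
p(4) = 38
p(-4) - p(4) = 6 - 38 = -32


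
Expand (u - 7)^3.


Expand (u - 7)^3 by repeated multiplication:
  (u - 7)^2 = u^2 - 14u + 49
= u^3 - 21u^2 + 147u - 343


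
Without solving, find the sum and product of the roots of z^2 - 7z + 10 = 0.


For az^2+bz+c=0: sum = -b/a, product = c/a.
a=1, b=-7, c=10
Sum = -(-7)/1 = 7
Product = (10)/1 = 10


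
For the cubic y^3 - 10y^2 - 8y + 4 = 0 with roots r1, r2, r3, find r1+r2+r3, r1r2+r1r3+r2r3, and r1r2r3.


Monic cubic y^3+by^2+cy+d=0: sum=-b, pairwise sum=c, product=-d.
b=-10, c=-8, d=4
r1+r2+r3 = 10
r1r2+r1r3+r2r3 = -8
r1r2r3 = -4


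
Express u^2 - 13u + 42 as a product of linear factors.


Roots satisfy r1 + r2 = -b/a = 13 and r1*r2 = c/a = 42.
So r1 = 6, r2 = 7.
u^2 - 13u + 42 = (u - r1)(u - r2) = (u - 6)(u - 7)


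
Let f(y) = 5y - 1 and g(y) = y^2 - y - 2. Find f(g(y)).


Substitute g(y) into f:
f(g(y)) = 5*(y^2 - y - 2) + (-1)
Expand and combine: 5y^2 - 5y - 11


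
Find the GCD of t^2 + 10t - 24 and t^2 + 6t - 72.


Factor each:
  t^2 + 10t - 24 = (t + 12)(t - 2)
  t^2 + 6t - 72 = (t + 12)(t - 6)
Common monic factor: t + 12


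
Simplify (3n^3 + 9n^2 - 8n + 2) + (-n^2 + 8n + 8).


Align terms by degree and add:
  3n^3 + 9n^2 - 8n + 2
  -n^2 + 8n + 8
= 3n^3 + 8n^2 + 10


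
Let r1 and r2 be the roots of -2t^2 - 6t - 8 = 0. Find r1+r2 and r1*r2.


For at^2+bt+c=0: sum = -b/a, product = c/a.
a=-2, b=-6, c=-8
Sum = -(-6)/-2 = -3
Product = (-8)/-2 = 4


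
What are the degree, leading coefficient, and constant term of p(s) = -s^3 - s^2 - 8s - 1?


Highest power of s is 3, with coefficient -1. Constant term is -1.
Degree = 3, leading coefficient = -1, constant term = -1


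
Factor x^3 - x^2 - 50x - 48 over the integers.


Try integer roots (divisors of -48). x=-1: p(-1)=0.
Divide out (x + 1): quotient is x^2 - 2x - 48.
Factor the quadratic: (x - 8)(x + 6)
Result: (x + 1)(x - 8)(x + 6)


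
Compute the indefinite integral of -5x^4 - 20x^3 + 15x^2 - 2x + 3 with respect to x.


Reverse power rule on each term:
  ∫ -5x^4 dx = -x^5
  ∫ -20x^3 dx = -5x^4
  ∫ 15x^2 dx = 5x^3
  ∫ -2x dx = -x^2
  ∫ 3 dx = 3x
F(x) = -x^5 - 5x^4 + 5x^3 - x^2 + 3x + C


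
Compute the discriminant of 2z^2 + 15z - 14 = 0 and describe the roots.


D = b^2 - 4ac = (15)^2 - 4(2)(-14) = 225 + 112 = 337
Since D > 0: two distinct irrational roots


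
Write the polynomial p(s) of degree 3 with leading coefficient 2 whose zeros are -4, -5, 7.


p(s) = 2(s + 4)(s + 5)(s - 7)
Expand: 2s^3 + 4s^2 - 86s - 280


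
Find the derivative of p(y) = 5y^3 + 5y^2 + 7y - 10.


Apply the power rule term by term:
  d/dy(5y^3) = 15y^2
  d/dy(5y^2) = 10y
  d/dy(7y) = 7
  d/dy(-10) = 0
p'(y) = 15y^2 + 10y + 7


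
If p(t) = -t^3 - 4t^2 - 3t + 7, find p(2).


Using direct substitution:
  -1 * (2)^3 = -8
  -4 * (2)^2 = -16
  -3 * (2)^1 = -6
  constant: 7
Sum = -8 - 16 - 6 + 7 = -23


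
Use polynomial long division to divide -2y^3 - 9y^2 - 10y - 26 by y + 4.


(-2y^3 - 9y^2 - 10y - 26) / (y + 4)
Step 1: -2y^2 * (y + 4) = -2y^3 - 8y^2; subtract.
Step 2: -y * (y + 4) = -y^2 - 4y; subtract.
Step 3: -6 * (y + 4) = -6y - 24; subtract.
Quotient: -2y^2 - y - 6, Remainder: -2


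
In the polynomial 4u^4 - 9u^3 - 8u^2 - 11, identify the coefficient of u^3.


Read off the coefficient of u^3: -9


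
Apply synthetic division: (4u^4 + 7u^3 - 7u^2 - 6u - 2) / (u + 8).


Synthetic division with c = -8. Coefficients: 4, 7, -7, -6, -2
Bring down 4.
  4 * -8 = -32; -32 + 7 = -25
  -25 * -8 = 200; 200 - 7 = 193
  193 * -8 = -1544; -1544 - 6 = -1550
  -1550 * -8 = 12400; 12400 - 2 = 12398
Quotient: 4u^3 - 25u^2 + 193u - 1550, Remainder: 12398


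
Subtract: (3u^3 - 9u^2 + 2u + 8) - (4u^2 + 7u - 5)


Distribute the minus sign:
  (3u^3 - 9u^2 + 2u + 8)
- (4u^2 + 7u - 5)
Negate second polynomial: -4u^2 - 7u + 5
Add: 3u^3 - 13u^2 - 5u + 13


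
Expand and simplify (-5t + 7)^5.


Expand (-5t + 7)^5 by repeated multiplication:
  (-5t + 7)^2 = 25t^2 - 70t + 49
  (-5t + 7)^3 = -125t^3 + 525t^2 - 735t + 343
  (-5t + 7)^4 = 625t^4 - 3500t^3 + 7350t^2 - 6860t + 2401
= -3125t^5 + 21875t^4 - 61250t^3 + 85750t^2 - 60025t + 16807


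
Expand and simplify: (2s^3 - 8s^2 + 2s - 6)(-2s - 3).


Distribute each term of the first polynomial:
  (2s^3)(-2s - 3) = -4s^4 - 6s^3
  (-8s^2)(-2s - 3) = 16s^3 + 24s^2
  (2s)(-2s - 3) = -4s^2 - 6s
  (-6)(-2s - 3) = 12s + 18
Sum: -4s^4 + 10s^3 + 20s^2 + 6s + 18


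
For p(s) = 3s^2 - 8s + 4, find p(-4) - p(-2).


p(-4) = 84
p(-2) = 32
p(-4) - p(-2) = 84 - 32 = 52


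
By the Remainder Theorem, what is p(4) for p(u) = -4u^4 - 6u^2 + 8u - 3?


By the Remainder Theorem, the remainder equals p(4):
  -4*(4)^4 = -1024
  0*(4)^3 = 0
  -6*(4)^2 = -96
  8*(4)^1 = 32
  constant: -3
Sum: -1024 + 0 - 96 + 32 - 3 = -1091


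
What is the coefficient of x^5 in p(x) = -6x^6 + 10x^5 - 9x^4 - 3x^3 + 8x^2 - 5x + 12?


Read off the coefficient of x^5: 10


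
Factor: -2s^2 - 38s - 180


Roots satisfy r1 + r2 = -b/a = -19 and r1*r2 = c/a = 90.
So r1 = -10, r2 = -9.
-2s^2 - 38s - 180 = -2(s - r1)(s - r2) = -2(s + 10)(s + 9)


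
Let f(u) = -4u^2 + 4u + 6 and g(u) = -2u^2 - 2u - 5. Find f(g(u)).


Substitute g(u) into f:
f(g(u)) = -4*(-2u^2 - 2u - 5)^2 + 4*(-2u^2 - 2u - 5) + 6
(-2u^2 - 2u - 5)^2 = 4u^4 + 8u^3 + 24u^2 + 20u + 25
Expand and combine: -16u^4 - 32u^3 - 104u^2 - 88u - 114


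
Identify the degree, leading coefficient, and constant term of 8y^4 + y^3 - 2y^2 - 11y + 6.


Highest power of y is 4, with coefficient 8. Constant term is 6.
Degree = 4, leading coefficient = 8, constant term = 6


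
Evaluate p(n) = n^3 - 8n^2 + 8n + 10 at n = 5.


Using direct substitution:
  1 * (5)^3 = 125
  -8 * (5)^2 = -200
  8 * (5)^1 = 40
  constant: 10
Sum = 125 - 200 + 40 + 10 = -25


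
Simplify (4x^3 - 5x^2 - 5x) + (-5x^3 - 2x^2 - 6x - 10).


Align terms by degree and add:
  4x^3 - 5x^2 - 5x
  -5x^3 - 2x^2 - 6x - 10
= -x^3 - 7x^2 - 11x - 10


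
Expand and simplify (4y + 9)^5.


Expand (4y + 9)^5 by repeated multiplication:
  (4y + 9)^2 = 16y^2 + 72y + 81
  (4y + 9)^3 = 64y^3 + 432y^2 + 972y + 729
  (4y + 9)^4 = 256y^4 + 2304y^3 + 7776y^2 + 11664y + 6561
= 1024y^5 + 11520y^4 + 51840y^3 + 116640y^2 + 131220y + 59049


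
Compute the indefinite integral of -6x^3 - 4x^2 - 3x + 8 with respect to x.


Reverse power rule on each term:
  ∫ -6x^3 dx = -(3/2)x^4
  ∫ -4x^2 dx = -(4/3)x^3
  ∫ -3x dx = -(3/2)x^2
  ∫ 8 dx = 8x
F(x) = -(3/2)x^4 - (4/3)x^3 - (3/2)x^2 + 8x + C


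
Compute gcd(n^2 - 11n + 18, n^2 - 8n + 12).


Factor each:
  n^2 - 11n + 18 = (n - 2)(n - 9)
  n^2 - 8n + 12 = (n - 2)(n - 6)
Common monic factor: n - 2


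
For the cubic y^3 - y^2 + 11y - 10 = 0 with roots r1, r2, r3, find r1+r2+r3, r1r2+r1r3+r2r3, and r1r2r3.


Monic cubic y^3+by^2+cy+d=0: sum=-b, pairwise sum=c, product=-d.
b=-1, c=11, d=-10
r1+r2+r3 = 1
r1r2+r1r3+r2r3 = 11
r1r2r3 = 10


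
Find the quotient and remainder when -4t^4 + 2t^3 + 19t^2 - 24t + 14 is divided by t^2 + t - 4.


(-4t^4 + 2t^3 + 19t^2 - 24t + 14) / (t^2 + t - 4)
Step 1: -4t^2 * (t^2 + t - 4) = -4t^4 - 4t^3 + 16t^2; subtract.
Step 2: 6t * (t^2 + t - 4) = 6t^3 + 6t^2 - 24t; subtract.
Step 3: -3 * (t^2 + t - 4) = -3t^2 - 3t + 12; subtract.
Quotient: -4t^2 + 6t - 3, Remainder: 3t + 2


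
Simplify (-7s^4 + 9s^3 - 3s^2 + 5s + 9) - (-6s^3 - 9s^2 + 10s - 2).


Distribute the minus sign:
  (-7s^4 + 9s^3 - 3s^2 + 5s + 9)
- (-6s^3 - 9s^2 + 10s - 2)
Negate second polynomial: 6s^3 + 9s^2 - 10s + 2
Add: -7s^4 + 15s^3 + 6s^2 - 5s + 11


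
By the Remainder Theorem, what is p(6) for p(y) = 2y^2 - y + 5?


By the Remainder Theorem, the remainder equals p(6):
  2*(6)^2 = 72
  -1*(6)^1 = -6
  constant: 5
Sum: 72 - 6 + 5 = 71


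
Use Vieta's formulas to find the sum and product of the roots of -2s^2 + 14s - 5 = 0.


For as^2+bs+c=0: sum = -b/a, product = c/a.
a=-2, b=14, c=-5
Sum = -(14)/-2 = 7
Product = (-5)/-2 = 5/2


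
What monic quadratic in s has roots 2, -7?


p(s) = (s - 2)(s + 7)
Expand: s^2 + 5s - 14


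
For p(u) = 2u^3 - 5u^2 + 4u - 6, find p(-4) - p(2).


p(-4) = -230
p(2) = -2
p(-4) - p(2) = -230 + 2 = -228


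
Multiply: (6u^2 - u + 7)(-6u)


Distribute each term of the first polynomial:
  (6u^2)(-6u) = -36u^3
  (-u)(-6u) = 6u^2
  (7)(-6u) = -42u
Sum: -36u^3 + 6u^2 - 42u


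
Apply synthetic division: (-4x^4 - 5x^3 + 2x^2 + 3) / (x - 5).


Synthetic division with c = 5. Coefficients: -4, -5, 2, 0, 3
Bring down -4.
  -4 * 5 = -20; -20 - 5 = -25
  -25 * 5 = -125; -125 + 2 = -123
  -123 * 5 = -615; -615 + 0 = -615
  -615 * 5 = -3075; -3075 + 3 = -3072
Quotient: -4x^3 - 25x^2 - 123x - 615, Remainder: -3072


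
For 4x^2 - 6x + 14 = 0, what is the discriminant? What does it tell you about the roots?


D = b^2 - 4ac = (-6)^2 - 4(4)(14) = 36 - 224 = -188
Since D < 0: two complex conjugate roots (no real roots)


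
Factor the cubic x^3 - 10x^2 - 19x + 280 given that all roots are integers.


Try integer roots (divisors of 280). x=8: p(8)=0.
Divide out (x - 8): quotient is x^2 - 2x - 35.
Factor the quadratic: (x - 7)(x + 5)
Result: (x - 8)(x - 7)(x + 5)


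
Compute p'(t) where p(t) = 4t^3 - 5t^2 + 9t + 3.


Apply the power rule term by term:
  d/dt(4t^3) = 12t^2
  d/dt(-5t^2) = -10t
  d/dt(9t) = 9
  d/dt(3) = 0
p'(t) = 12t^2 - 10t + 9


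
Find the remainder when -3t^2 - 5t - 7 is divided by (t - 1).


By the Remainder Theorem, the remainder equals p(1):
  -3*(1)^2 = -3
  -5*(1)^1 = -5
  constant: -7
Sum: -3 - 5 - 7 = -15


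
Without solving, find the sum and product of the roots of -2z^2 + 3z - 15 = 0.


For az^2+bz+c=0: sum = -b/a, product = c/a.
a=-2, b=3, c=-15
Sum = -(3)/-2 = 3/2
Product = (-15)/-2 = 15/2


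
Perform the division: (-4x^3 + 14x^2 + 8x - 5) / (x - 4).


(-4x^3 + 14x^2 + 8x - 5) / (x - 4)
Step 1: -4x^2 * (x - 4) = -4x^3 + 16x^2; subtract.
Step 2: -2x * (x - 4) = -2x^2 + 8x; subtract.
Step 3: 0 * (x - 4) = 0; subtract.
Quotient: -4x^2 - 2x, Remainder: -5


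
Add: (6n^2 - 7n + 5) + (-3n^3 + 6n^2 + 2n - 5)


Align terms by degree and add:
  6n^2 - 7n + 5
  -3n^3 + 6n^2 + 2n - 5
= -3n^3 + 12n^2 - 5n


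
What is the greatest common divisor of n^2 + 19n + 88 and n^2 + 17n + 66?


Factor each:
  n^2 + 19n + 88 = (n + 11)(n + 8)
  n^2 + 17n + 66 = (n + 11)(n + 6)
Common monic factor: n + 11


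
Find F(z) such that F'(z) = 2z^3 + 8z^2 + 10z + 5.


Reverse power rule on each term:
  ∫ 2z^3 dz = (1/2)z^4
  ∫ 8z^2 dz = (8/3)z^3
  ∫ 10z dz = 5z^2
  ∫ 5 dz = 5z
F(z) = (1/2)z^4 + (8/3)z^3 + 5z^2 + 5z + C


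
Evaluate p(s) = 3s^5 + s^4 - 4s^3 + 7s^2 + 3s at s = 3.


Using direct substitution:
  3 * (3)^5 = 729
  1 * (3)^4 = 81
  -4 * (3)^3 = -108
  7 * (3)^2 = 63
  3 * (3)^1 = 9
  constant: 0
Sum = 729 + 81 - 108 + 63 + 9 + 0 = 774


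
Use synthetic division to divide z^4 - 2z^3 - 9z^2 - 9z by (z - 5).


Synthetic division with c = 5. Coefficients: 1, -2, -9, -9, 0
Bring down 1.
  1 * 5 = 5; 5 - 2 = 3
  3 * 5 = 15; 15 - 9 = 6
  6 * 5 = 30; 30 - 9 = 21
  21 * 5 = 105; 105 + 0 = 105
Quotient: z^3 + 3z^2 + 6z + 21, Remainder: 105


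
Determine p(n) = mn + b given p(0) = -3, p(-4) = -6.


p(n) = mn + b. Using p(0)=-3, p(-4)=-6:
m = (-3 + 6)/(0 + 4) = 3/4 = 3/4
b = -3 - m*(0) = -3 = -3
p(n) = (3/4)n - 3


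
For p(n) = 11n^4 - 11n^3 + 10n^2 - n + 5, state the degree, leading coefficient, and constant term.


Highest power of n is 4, with coefficient 11. Constant term is 5.
Degree = 4, leading coefficient = 11, constant term = 5


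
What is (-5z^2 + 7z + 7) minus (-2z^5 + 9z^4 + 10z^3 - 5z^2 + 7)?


Distribute the minus sign:
  (-5z^2 + 7z + 7)
- (-2z^5 + 9z^4 + 10z^3 - 5z^2 + 7)
Negate second polynomial: 2z^5 - 9z^4 - 10z^3 + 5z^2 - 7
Add: 2z^5 - 9z^4 - 10z^3 + 7z


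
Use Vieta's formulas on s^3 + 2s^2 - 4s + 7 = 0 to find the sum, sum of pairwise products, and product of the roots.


Monic cubic s^3+bs^2+cs+d=0: sum=-b, pairwise sum=c, product=-d.
b=2, c=-4, d=7
r1+r2+r3 = -2
r1r2+r1r3+r2r3 = -4
r1r2r3 = -7


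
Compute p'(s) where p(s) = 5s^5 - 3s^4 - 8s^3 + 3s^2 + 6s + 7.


Apply the power rule term by term:
  d/ds(5s^5) = 25s^4
  d/ds(-3s^4) = -12s^3
  d/ds(-8s^3) = -24s^2
  d/ds(3s^2) = 6s
  d/ds(6s) = 6
  d/ds(7) = 0
p'(s) = 25s^4 - 12s^3 - 24s^2 + 6s + 6


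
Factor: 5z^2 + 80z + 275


Roots satisfy r1 + r2 = -b/a = -16 and r1*r2 = c/a = 55.
So r1 = -5, r2 = -11.
5z^2 + 80z + 275 = 5(z - r1)(z - r2) = 5(z + 5)(z + 11)


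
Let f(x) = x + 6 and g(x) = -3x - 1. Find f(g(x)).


Substitute g(x) into f:
f(g(x)) = 1*(-3x - 1) + 6
Expand and combine: -3x + 5


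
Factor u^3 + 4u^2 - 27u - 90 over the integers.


Try integer roots (divisors of -90). u=5: p(5)=0.
Divide out (u - 5): quotient is u^2 + 9u + 18.
Factor the quadratic: (u + 3)(u + 6)
Result: (u - 5)(u + 3)(u + 6)


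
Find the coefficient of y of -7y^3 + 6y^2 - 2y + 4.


Read off the coefficient of y: -2


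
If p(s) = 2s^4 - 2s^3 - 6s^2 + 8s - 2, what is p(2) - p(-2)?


p(2) = 6
p(-2) = 6
p(2) - p(-2) = 6 - 6 = 0


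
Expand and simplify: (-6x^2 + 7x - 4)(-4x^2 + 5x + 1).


Distribute each term of the first polynomial:
  (-6x^2)(-4x^2 + 5x + 1) = 24x^4 - 30x^3 - 6x^2
  (7x)(-4x^2 + 5x + 1) = -28x^3 + 35x^2 + 7x
  (-4)(-4x^2 + 5x + 1) = 16x^2 - 20x - 4
Sum: 24x^4 - 58x^3 + 45x^2 - 13x - 4


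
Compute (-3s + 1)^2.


Expand (-3s + 1)^2 by repeated multiplication:
= 9s^2 - 6s + 1


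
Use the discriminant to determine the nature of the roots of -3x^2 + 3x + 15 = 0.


D = b^2 - 4ac = (3)^2 - 4(-3)(15) = 9 + 180 = 189
Since D > 0: two distinct irrational roots


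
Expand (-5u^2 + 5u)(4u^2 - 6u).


Distribute each term of the first polynomial:
  (-5u^2)(4u^2 - 6u) = -20u^4 + 30u^3
  (5u)(4u^2 - 6u) = 20u^3 - 30u^2
Sum: -20u^4 + 50u^3 - 30u^2


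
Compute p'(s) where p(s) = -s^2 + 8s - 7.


Apply the power rule term by term:
  d/ds(-s^2) = -2s
  d/ds(8s) = 8
  d/ds(-7) = 0
p'(s) = -2s + 8


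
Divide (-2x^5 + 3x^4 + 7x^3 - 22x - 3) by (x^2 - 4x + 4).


(-2x^5 + 3x^4 + 7x^3 - 22x - 3) / (x^2 - 4x + 4)
Step 1: -2x^3 * (x^2 - 4x + 4) = -2x^5 + 8x^4 - 8x^3; subtract.
Step 2: -5x^2 * (x^2 - 4x + 4) = -5x^4 + 20x^3 - 20x^2; subtract.
Step 3: -5x * (x^2 - 4x + 4) = -5x^3 + 20x^2 - 20x; subtract.
Step 4: 0 * (x^2 - 4x + 4) = 0; subtract.
Quotient: -2x^3 - 5x^2 - 5x, Remainder: -2x - 3


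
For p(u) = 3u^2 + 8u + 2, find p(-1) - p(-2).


p(-1) = -3
p(-2) = -2
p(-1) - p(-2) = -3 + 2 = -1


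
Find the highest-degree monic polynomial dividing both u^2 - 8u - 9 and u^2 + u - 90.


Factor each:
  u^2 - 8u - 9 = (u - 9)(u + 1)
  u^2 + u - 90 = (u - 9)(u + 10)
Common monic factor: u - 9


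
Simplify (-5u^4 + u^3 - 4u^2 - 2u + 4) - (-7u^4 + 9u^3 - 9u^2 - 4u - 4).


Distribute the minus sign:
  (-5u^4 + u^3 - 4u^2 - 2u + 4)
- (-7u^4 + 9u^3 - 9u^2 - 4u - 4)
Negate second polynomial: 7u^4 - 9u^3 + 9u^2 + 4u + 4
Add: 2u^4 - 8u^3 + 5u^2 + 2u + 8


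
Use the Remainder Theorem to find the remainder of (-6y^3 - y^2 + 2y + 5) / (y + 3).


By the Remainder Theorem, the remainder equals p(-3):
  -6*(-3)^3 = 162
  -1*(-3)^2 = -9
  2*(-3)^1 = -6
  constant: 5
Sum: 162 - 9 - 6 + 5 = 152


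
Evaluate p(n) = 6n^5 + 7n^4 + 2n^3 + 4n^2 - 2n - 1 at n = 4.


Using direct substitution:
  6 * (4)^5 = 6144
  7 * (4)^4 = 1792
  2 * (4)^3 = 128
  4 * (4)^2 = 64
  -2 * (4)^1 = -8
  constant: -1
Sum = 6144 + 1792 + 128 + 64 - 8 - 1 = 8119


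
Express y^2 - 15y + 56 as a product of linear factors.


Roots satisfy r1 + r2 = -b/a = 15 and r1*r2 = c/a = 56.
So r1 = 8, r2 = 7.
y^2 - 15y + 56 = (y - r1)(y - r2) = (y - 8)(y - 7)


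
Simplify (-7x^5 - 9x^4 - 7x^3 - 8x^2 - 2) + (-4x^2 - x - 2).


Align terms by degree and add:
  -7x^5 - 9x^4 - 7x^3 - 8x^2 - 2
  -4x^2 - x - 2
= -7x^5 - 9x^4 - 7x^3 - 12x^2 - x - 4


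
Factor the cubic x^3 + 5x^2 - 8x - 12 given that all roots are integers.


Try integer roots (divisors of -12). x=2: p(2)=0.
Divide out (x - 2): quotient is x^2 + 7x + 6.
Factor the quadratic: (x + 1)(x + 6)
Result: (x - 2)(x + 1)(x + 6)


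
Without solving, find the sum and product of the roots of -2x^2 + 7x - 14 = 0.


For ax^2+bx+c=0: sum = -b/a, product = c/a.
a=-2, b=7, c=-14
Sum = -(7)/-2 = 7/2
Product = (-14)/-2 = 7


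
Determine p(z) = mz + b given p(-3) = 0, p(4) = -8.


p(z) = mz + b. Using p(-3)=0, p(4)=-8:
m = (0 + 8)/(-3 - 4) = 8/-7 = -8/7
b = 0 - m*(-3) = 0 - 24/7 = -24/7
p(z) = -(8/7)z - (24/7)


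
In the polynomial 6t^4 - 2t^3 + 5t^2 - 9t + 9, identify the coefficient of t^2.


Read off the coefficient of t^2: 5


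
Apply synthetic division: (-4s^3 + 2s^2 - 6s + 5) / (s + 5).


Synthetic division with c = -5. Coefficients: -4, 2, -6, 5
Bring down -4.
  -4 * -5 = 20; 20 + 2 = 22
  22 * -5 = -110; -110 - 6 = -116
  -116 * -5 = 580; 580 + 5 = 585
Quotient: -4s^2 + 22s - 116, Remainder: 585


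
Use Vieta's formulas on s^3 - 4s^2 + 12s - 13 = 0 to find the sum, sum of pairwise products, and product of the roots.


Monic cubic s^3+bs^2+cs+d=0: sum=-b, pairwise sum=c, product=-d.
b=-4, c=12, d=-13
r1+r2+r3 = 4
r1r2+r1r3+r2r3 = 12
r1r2r3 = 13


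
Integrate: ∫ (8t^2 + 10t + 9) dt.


Reverse power rule on each term:
  ∫ 8t^2 dt = (8/3)t^3
  ∫ 10t dt = 5t^2
  ∫ 9 dt = 9t
F(t) = (8/3)t^3 + 5t^2 + 9t + C


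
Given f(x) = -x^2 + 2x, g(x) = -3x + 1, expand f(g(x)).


Substitute g(x) into f:
f(g(x)) = -1*(-3x + 1)^2 + 2*(-3x + 1)
(-3x + 1)^2 = 9x^2 - 6x + 1
Expand and combine: -9x^2 + 1


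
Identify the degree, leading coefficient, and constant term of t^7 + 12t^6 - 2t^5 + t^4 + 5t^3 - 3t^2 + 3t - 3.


Highest power of t is 7, with coefficient 1. Constant term is -3.
Degree = 7, leading coefficient = 1, constant term = -3


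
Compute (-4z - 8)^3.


Expand (-4z - 8)^3 by repeated multiplication:
  (-4z - 8)^2 = 16z^2 + 64z + 64
= -64z^3 - 384z^2 - 768z - 512


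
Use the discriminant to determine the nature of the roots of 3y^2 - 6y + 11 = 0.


D = b^2 - 4ac = (-6)^2 - 4(3)(11) = 36 - 132 = -96
Since D < 0: two complex conjugate roots (no real roots)


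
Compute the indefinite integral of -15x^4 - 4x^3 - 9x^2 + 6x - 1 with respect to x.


Reverse power rule on each term:
  ∫ -15x^4 dx = -3x^5
  ∫ -4x^3 dx = -x^4
  ∫ -9x^2 dx = -3x^3
  ∫ 6x dx = 3x^2
  ∫ -1 dx = -x
F(x) = -3x^5 - x^4 - 3x^3 + 3x^2 - x + C


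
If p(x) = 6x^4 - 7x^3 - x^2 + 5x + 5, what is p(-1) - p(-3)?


p(-1) = 12
p(-3) = 656
p(-1) - p(-3) = 12 - 656 = -644


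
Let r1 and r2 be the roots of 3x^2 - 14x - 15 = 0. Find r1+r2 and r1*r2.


For ax^2+bx+c=0: sum = -b/a, product = c/a.
a=3, b=-14, c=-15
Sum = -(-14)/3 = 14/3
Product = (-15)/3 = -5


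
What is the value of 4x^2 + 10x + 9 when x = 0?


Using direct substitution:
  4 * (0)^2 = 0
  10 * (0)^1 = 0
  constant: 9
Sum = 0 + 0 + 9 = 9


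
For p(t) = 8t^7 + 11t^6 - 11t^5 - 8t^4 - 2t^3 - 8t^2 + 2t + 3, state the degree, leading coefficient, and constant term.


Highest power of t is 7, with coefficient 8. Constant term is 3.
Degree = 7, leading coefficient = 8, constant term = 3


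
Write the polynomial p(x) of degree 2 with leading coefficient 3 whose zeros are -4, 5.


p(x) = 3(x + 4)(x - 5)
Expand: 3x^2 - 3x - 60


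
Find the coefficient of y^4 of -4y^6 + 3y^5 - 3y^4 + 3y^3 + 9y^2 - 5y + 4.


Read off the coefficient of y^4: -3


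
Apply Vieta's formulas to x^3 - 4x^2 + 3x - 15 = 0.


Monic cubic x^3+bx^2+cx+d=0: sum=-b, pairwise sum=c, product=-d.
b=-4, c=3, d=-15
r1+r2+r3 = 4
r1r2+r1r3+r2r3 = 3
r1r2r3 = 15


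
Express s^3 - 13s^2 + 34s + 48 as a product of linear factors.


Try integer roots (divisors of 48). s=-1: p(-1)=0.
Divide out (s + 1): quotient is s^2 - 14s + 48.
Factor the quadratic: (s - 6)(s - 8)
Result: (s + 1)(s - 6)(s - 8)


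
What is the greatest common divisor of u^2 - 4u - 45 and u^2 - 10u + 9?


Factor each:
  u^2 - 4u - 45 = (u - 9)(u + 5)
  u^2 - 10u + 9 = (u - 9)(u - 1)
Common monic factor: u - 9


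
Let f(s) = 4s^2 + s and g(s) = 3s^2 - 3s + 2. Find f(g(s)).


Substitute g(s) into f:
f(g(s)) = 4*(3s^2 - 3s + 2)^2 + 1*(3s^2 - 3s + 2)
(3s^2 - 3s + 2)^2 = 9s^4 - 18s^3 + 21s^2 - 12s + 4
Expand and combine: 36s^4 - 72s^3 + 87s^2 - 51s + 18


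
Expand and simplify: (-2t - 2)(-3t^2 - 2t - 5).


Distribute each term of the first polynomial:
  (-2t)(-3t^2 - 2t - 5) = 6t^3 + 4t^2 + 10t
  (-2)(-3t^2 - 2t - 5) = 6t^2 + 4t + 10
Sum: 6t^3 + 10t^2 + 14t + 10


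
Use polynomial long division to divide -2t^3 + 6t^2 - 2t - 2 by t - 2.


(-2t^3 + 6t^2 - 2t - 2) / (t - 2)
Step 1: -2t^2 * (t - 2) = -2t^3 + 4t^2; subtract.
Step 2: 2t * (t - 2) = 2t^2 - 4t; subtract.
Step 3: 2 * (t - 2) = 2t - 4; subtract.
Quotient: -2t^2 + 2t + 2, Remainder: 2


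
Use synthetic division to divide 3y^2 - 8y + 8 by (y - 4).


Synthetic division with c = 4. Coefficients: 3, -8, 8
Bring down 3.
  3 * 4 = 12; 12 - 8 = 4
  4 * 4 = 16; 16 + 8 = 24
Quotient: 3y + 4, Remainder: 24


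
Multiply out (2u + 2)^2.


Expand (2u + 2)^2 by repeated multiplication:
= 4u^2 + 8u + 4


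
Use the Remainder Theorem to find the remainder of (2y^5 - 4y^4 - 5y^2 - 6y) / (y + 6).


By the Remainder Theorem, the remainder equals p(-6):
  2*(-6)^5 = -15552
  -4*(-6)^4 = -5184
  0*(-6)^3 = 0
  -5*(-6)^2 = -180
  -6*(-6)^1 = 36
  constant: 0
Sum: -15552 - 5184 + 0 - 180 + 36 + 0 = -20880


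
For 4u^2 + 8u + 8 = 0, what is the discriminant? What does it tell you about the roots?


D = b^2 - 4ac = (8)^2 - 4(4)(8) = 64 - 128 = -64
Since D < 0: two complex conjugate roots (no real roots)


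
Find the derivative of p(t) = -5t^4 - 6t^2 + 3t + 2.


Apply the power rule term by term:
  d/dt(-5t^4) = -20t^3
  d/dt(-6t^2) = -12t
  d/dt(3t) = 3
  d/dt(2) = 0
p'(t) = -20t^3 - 12t + 3


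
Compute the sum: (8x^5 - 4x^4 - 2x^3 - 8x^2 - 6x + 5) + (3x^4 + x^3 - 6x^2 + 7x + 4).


Align terms by degree and add:
  8x^5 - 4x^4 - 2x^3 - 8x^2 - 6x + 5
+ 3x^4 + x^3 - 6x^2 + 7x + 4
= 8x^5 - x^4 - x^3 - 14x^2 + x + 9


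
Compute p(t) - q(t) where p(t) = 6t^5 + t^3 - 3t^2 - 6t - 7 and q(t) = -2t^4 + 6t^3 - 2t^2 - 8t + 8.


Distribute the minus sign:
  (6t^5 + t^3 - 3t^2 - 6t - 7)
- (-2t^4 + 6t^3 - 2t^2 - 8t + 8)
Negate second polynomial: 2t^4 - 6t^3 + 2t^2 + 8t - 8
Add: 6t^5 + 2t^4 - 5t^3 - t^2 + 2t - 15


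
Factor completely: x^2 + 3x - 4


Roots satisfy r1 + r2 = -b/a = -3 and r1*r2 = c/a = -4.
So r1 = -4, r2 = 1.
x^2 + 3x - 4 = (x - r1)(x - r2) = (x + 4)(x - 1)


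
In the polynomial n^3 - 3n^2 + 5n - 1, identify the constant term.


Read off the constant term: -1


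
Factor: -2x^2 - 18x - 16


Roots satisfy r1 + r2 = -b/a = -9 and r1*r2 = c/a = 8.
So r1 = -1, r2 = -8.
-2x^2 - 18x - 16 = -2(x - r1)(x - r2) = -2(x + 1)(x + 8)


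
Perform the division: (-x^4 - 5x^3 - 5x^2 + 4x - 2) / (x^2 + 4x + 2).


(-x^4 - 5x^3 - 5x^2 + 4x - 2) / (x^2 + 4x + 2)
Step 1: -x^2 * (x^2 + 4x + 2) = -x^4 - 4x^3 - 2x^2; subtract.
Step 2: -x * (x^2 + 4x + 2) = -x^3 - 4x^2 - 2x; subtract.
Step 3: 1 * (x^2 + 4x + 2) = x^2 + 4x + 2; subtract.
Quotient: -x^2 - x + 1, Remainder: 2x - 4


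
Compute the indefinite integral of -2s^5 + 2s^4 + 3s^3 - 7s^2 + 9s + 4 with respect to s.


Reverse power rule on each term:
  ∫ -2s^5 ds = -(1/3)s^6
  ∫ 2s^4 ds = (2/5)s^5
  ∫ 3s^3 ds = (3/4)s^4
  ∫ -7s^2 ds = -(7/3)s^3
  ∫ 9s ds = (9/2)s^2
  ∫ 4 ds = 4s
F(s) = -(1/3)s^6 + (2/5)s^5 + (3/4)s^4 - (7/3)s^3 + (9/2)s^2 + 4s + C


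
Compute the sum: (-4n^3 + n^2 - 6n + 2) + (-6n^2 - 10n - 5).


Align terms by degree and add:
  -4n^3 + n^2 - 6n + 2
  -6n^2 - 10n - 5
= -4n^3 - 5n^2 - 16n - 3


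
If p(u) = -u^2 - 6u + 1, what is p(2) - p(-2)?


p(2) = -15
p(-2) = 9
p(2) - p(-2) = -15 - 9 = -24


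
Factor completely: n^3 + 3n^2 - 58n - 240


Try integer roots (divisors of -240). n=-5: p(-5)=0.
Divide out (n + 5): quotient is n^2 - 2n - 48.
Factor the quadratic: (n + 6)(n - 8)
Result: (n + 5)(n + 6)(n - 8)


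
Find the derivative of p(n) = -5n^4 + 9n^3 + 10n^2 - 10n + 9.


Apply the power rule term by term:
  d/dn(-5n^4) = -20n^3
  d/dn(9n^3) = 27n^2
  d/dn(10n^2) = 20n
  d/dn(-10n) = -10
  d/dn(9) = 0
p'(n) = -20n^3 + 27n^2 + 20n - 10


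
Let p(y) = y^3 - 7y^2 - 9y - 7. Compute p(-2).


Using direct substitution:
  1 * (-2)^3 = -8
  -7 * (-2)^2 = -28
  -9 * (-2)^1 = 18
  constant: -7
Sum = -8 - 28 + 18 - 7 = -25


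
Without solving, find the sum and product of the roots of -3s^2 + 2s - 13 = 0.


For as^2+bs+c=0: sum = -b/a, product = c/a.
a=-3, b=2, c=-13
Sum = -(2)/-3 = 2/3
Product = (-13)/-3 = 13/3


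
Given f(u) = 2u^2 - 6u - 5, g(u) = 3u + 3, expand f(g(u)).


Substitute g(u) into f:
f(g(u)) = 2*(3u + 3)^2 + (-6)*(3u + 3) + (-5)
(3u + 3)^2 = 9u^2 + 18u + 9
Expand and combine: 18u^2 + 18u - 5


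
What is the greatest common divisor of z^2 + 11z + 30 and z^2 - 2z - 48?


Factor each:
  z^2 + 11z + 30 = (z + 6)(z + 5)
  z^2 - 2z - 48 = (z + 6)(z - 8)
Common monic factor: z + 6


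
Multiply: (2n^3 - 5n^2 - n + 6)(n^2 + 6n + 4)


Distribute each term of the first polynomial:
  (2n^3)(n^2 + 6n + 4) = 2n^5 + 12n^4 + 8n^3
  (-5n^2)(n^2 + 6n + 4) = -5n^4 - 30n^3 - 20n^2
  (-n)(n^2 + 6n + 4) = -n^3 - 6n^2 - 4n
  (6)(n^2 + 6n + 4) = 6n^2 + 36n + 24
Sum: 2n^5 + 7n^4 - 23n^3 - 20n^2 + 32n + 24


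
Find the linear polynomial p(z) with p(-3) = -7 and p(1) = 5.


p(z) = mz + b. Using p(-3)=-7, p(1)=5:
m = (-7 - 5)/(-3 - 1) = -12/-4 = 3
b = -7 - m*(-3) = -7 + 9 = 2
p(z) = 3z + 2


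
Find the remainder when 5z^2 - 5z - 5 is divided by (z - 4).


By the Remainder Theorem, the remainder equals p(4):
  5*(4)^2 = 80
  -5*(4)^1 = -20
  constant: -5
Sum: 80 - 20 - 5 = 55


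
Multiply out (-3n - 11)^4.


Expand (-3n - 11)^4 by repeated multiplication:
  (-3n - 11)^2 = 9n^2 + 66n + 121
  (-3n - 11)^3 = -27n^3 - 297n^2 - 1089n - 1331
= 81n^4 + 1188n^3 + 6534n^2 + 15972n + 14641


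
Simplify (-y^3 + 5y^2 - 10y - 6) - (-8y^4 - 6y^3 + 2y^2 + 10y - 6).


Distribute the minus sign:
  (-y^3 + 5y^2 - 10y - 6)
- (-8y^4 - 6y^3 + 2y^2 + 10y - 6)
Negate second polynomial: 8y^4 + 6y^3 - 2y^2 - 10y + 6
Add: 8y^4 + 5y^3 + 3y^2 - 20y


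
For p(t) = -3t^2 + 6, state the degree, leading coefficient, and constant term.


Highest power of t is 2, with coefficient -3. Constant term is 6.
Degree = 2, leading coefficient = -3, constant term = 6


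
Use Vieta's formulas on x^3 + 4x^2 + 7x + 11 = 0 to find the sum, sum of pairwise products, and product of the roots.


Monic cubic x^3+bx^2+cx+d=0: sum=-b, pairwise sum=c, product=-d.
b=4, c=7, d=11
r1+r2+r3 = -4
r1r2+r1r3+r2r3 = 7
r1r2r3 = -11


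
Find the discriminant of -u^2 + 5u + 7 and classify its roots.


D = b^2 - 4ac = (5)^2 - 4(-1)(7) = 25 + 28 = 53
Since D > 0: two distinct irrational roots


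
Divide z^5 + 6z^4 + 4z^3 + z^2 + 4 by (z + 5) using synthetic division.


Synthetic division with c = -5. Coefficients: 1, 6, 4, 1, 0, 4
Bring down 1.
  1 * -5 = -5; -5 + 6 = 1
  1 * -5 = -5; -5 + 4 = -1
  -1 * -5 = 5; 5 + 1 = 6
  6 * -5 = -30; -30 + 0 = -30
  -30 * -5 = 150; 150 + 4 = 154
Quotient: z^4 + z^3 - z^2 + 6z - 30, Remainder: 154


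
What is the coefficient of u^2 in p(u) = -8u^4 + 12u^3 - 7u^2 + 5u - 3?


Read off the coefficient of u^2: -7


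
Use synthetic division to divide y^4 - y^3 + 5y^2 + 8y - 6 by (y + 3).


Synthetic division with c = -3. Coefficients: 1, -1, 5, 8, -6
Bring down 1.
  1 * -3 = -3; -3 - 1 = -4
  -4 * -3 = 12; 12 + 5 = 17
  17 * -3 = -51; -51 + 8 = -43
  -43 * -3 = 129; 129 - 6 = 123
Quotient: y^3 - 4y^2 + 17y - 43, Remainder: 123


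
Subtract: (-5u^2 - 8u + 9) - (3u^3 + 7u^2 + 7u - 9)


Distribute the minus sign:
  (-5u^2 - 8u + 9)
- (3u^3 + 7u^2 + 7u - 9)
Negate second polynomial: -3u^3 - 7u^2 - 7u + 9
Add: -3u^3 - 12u^2 - 15u + 18


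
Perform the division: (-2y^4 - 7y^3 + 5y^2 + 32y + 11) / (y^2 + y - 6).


(-2y^4 - 7y^3 + 5y^2 + 32y + 11) / (y^2 + y - 6)
Step 1: -2y^2 * (y^2 + y - 6) = -2y^4 - 2y^3 + 12y^2; subtract.
Step 2: -5y * (y^2 + y - 6) = -5y^3 - 5y^2 + 30y; subtract.
Step 3: -2 * (y^2 + y - 6) = -2y^2 - 2y + 12; subtract.
Quotient: -2y^2 - 5y - 2, Remainder: 4y - 1


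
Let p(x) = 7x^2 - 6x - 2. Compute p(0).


Using direct substitution:
  7 * (0)^2 = 0
  -6 * (0)^1 = 0
  constant: -2
Sum = 0 + 0 - 2 = -2


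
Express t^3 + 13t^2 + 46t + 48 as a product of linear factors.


Try integer roots (divisors of 48). t=-2: p(-2)=0.
Divide out (t + 2): quotient is t^2 + 11t + 24.
Factor the quadratic: (t + 8)(t + 3)
Result: (t + 2)(t + 8)(t + 3)


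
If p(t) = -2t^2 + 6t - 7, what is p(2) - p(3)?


p(2) = -3
p(3) = -7
p(2) - p(3) = -3 + 7 = 4


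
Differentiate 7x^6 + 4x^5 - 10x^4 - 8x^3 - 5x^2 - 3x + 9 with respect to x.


Apply the power rule term by term:
  d/dx(7x^6) = 42x^5
  d/dx(4x^5) = 20x^4
  d/dx(-10x^4) = -40x^3
  d/dx(-8x^3) = -24x^2
  d/dx(-5x^2) = -10x
  d/dx(-3x) = -3
  d/dx(9) = 0
p'(x) = 42x^5 + 20x^4 - 40x^3 - 24x^2 - 10x - 3


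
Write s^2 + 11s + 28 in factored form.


Roots satisfy r1 + r2 = -b/a = -11 and r1*r2 = c/a = 28.
So r1 = -7, r2 = -4.
s^2 + 11s + 28 = (s - r1)(s - r2) = (s + 7)(s + 4)


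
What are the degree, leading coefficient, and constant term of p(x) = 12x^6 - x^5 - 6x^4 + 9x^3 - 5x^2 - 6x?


Highest power of x is 6, with coefficient 12. Constant term is 0.
Degree = 6, leading coefficient = 12, constant term = 0


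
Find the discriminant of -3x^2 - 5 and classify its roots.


D = b^2 - 4ac = (0)^2 - 4(-3)(-5) = 0 - 60 = -60
Since D < 0: two complex conjugate roots (no real roots)


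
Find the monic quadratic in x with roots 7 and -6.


p(x) = (x - 7)(x + 6)
Expand: x^2 - x - 42


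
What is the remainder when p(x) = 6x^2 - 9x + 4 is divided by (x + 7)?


By the Remainder Theorem, the remainder equals p(-7):
  6*(-7)^2 = 294
  -9*(-7)^1 = 63
  constant: 4
Sum: 294 + 63 + 4 = 361


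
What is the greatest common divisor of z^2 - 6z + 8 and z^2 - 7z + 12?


Factor each:
  z^2 - 6z + 8 = (z - 4)(z - 2)
  z^2 - 7z + 12 = (z - 4)(z - 3)
Common monic factor: z - 4


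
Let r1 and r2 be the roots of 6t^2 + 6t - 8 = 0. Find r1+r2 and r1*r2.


For at^2+bt+c=0: sum = -b/a, product = c/a.
a=6, b=6, c=-8
Sum = -(6)/6 = -1
Product = (-8)/6 = -4/3


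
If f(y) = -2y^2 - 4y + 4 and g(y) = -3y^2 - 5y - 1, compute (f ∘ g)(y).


Substitute g(y) into f:
f(g(y)) = -2*(-3y^2 - 5y - 1)^2 + (-4)*(-3y^2 - 5y - 1) + 4
(-3y^2 - 5y - 1)^2 = 9y^4 + 30y^3 + 31y^2 + 10y + 1
Expand and combine: -18y^4 - 60y^3 - 50y^2 + 6


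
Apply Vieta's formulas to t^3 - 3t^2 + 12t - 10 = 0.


Monic cubic t^3+bt^2+ct+d=0: sum=-b, pairwise sum=c, product=-d.
b=-3, c=12, d=-10
r1+r2+r3 = 3
r1r2+r1r3+r2r3 = 12
r1r2r3 = 10


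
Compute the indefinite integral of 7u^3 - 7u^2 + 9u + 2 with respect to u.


Reverse power rule on each term:
  ∫ 7u^3 du = (7/4)u^4
  ∫ -7u^2 du = -(7/3)u^3
  ∫ 9u du = (9/2)u^2
  ∫ 2 du = 2u
F(u) = (7/4)u^4 - (7/3)u^3 + (9/2)u^2 + 2u + C


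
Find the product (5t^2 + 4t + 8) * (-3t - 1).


Distribute each term of the first polynomial:
  (5t^2)(-3t - 1) = -15t^3 - 5t^2
  (4t)(-3t - 1) = -12t^2 - 4t
  (8)(-3t - 1) = -24t - 8
Sum: -15t^3 - 17t^2 - 28t - 8


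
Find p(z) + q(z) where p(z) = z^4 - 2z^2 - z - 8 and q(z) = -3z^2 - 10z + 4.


Align terms by degree and add:
  z^4 - 2z^2 - z - 8
  -3z^2 - 10z + 4
= z^4 - 5z^2 - 11z - 4


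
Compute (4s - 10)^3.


Expand (4s - 10)^3 by repeated multiplication:
  (4s - 10)^2 = 16s^2 - 80s + 100
= 64s^3 - 480s^2 + 1200s - 1000


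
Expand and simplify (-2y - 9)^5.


Expand (-2y - 9)^5 by repeated multiplication:
  (-2y - 9)^2 = 4y^2 + 36y + 81
  (-2y - 9)^3 = -8y^3 - 108y^2 - 486y - 729
  (-2y - 9)^4 = 16y^4 + 288y^3 + 1944y^2 + 5832y + 6561
= -32y^5 - 720y^4 - 6480y^3 - 29160y^2 - 65610y - 59049


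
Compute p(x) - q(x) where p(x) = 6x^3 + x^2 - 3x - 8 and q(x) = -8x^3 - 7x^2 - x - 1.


Distribute the minus sign:
  (6x^3 + x^2 - 3x - 8)
- (-8x^3 - 7x^2 - x - 1)
Negate second polynomial: 8x^3 + 7x^2 + x + 1
Add: 14x^3 + 8x^2 - 2x - 7


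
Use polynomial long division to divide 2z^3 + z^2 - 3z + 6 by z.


(2z^3 + z^2 - 3z + 6) / (z)
Step 1: 2z^2 * (z) = 2z^3; subtract.
Step 2: z * (z) = z^2; subtract.
Step 3: -3 * (z) = -3z; subtract.
Quotient: 2z^2 + z - 3, Remainder: 6


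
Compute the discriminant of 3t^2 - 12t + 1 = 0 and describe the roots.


D = b^2 - 4ac = (-12)^2 - 4(3)(1) = 144 - 12 = 132
Since D > 0: two distinct irrational roots


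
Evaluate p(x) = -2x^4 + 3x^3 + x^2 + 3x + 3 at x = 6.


Using direct substitution:
  -2 * (6)^4 = -2592
  3 * (6)^3 = 648
  1 * (6)^2 = 36
  3 * (6)^1 = 18
  constant: 3
Sum = -2592 + 648 + 36 + 18 + 3 = -1887


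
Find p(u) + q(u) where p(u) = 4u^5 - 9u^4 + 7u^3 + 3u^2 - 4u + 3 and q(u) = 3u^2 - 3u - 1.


Align terms by degree and add:
  4u^5 - 9u^4 + 7u^3 + 3u^2 - 4u + 3
+ 3u^2 - 3u - 1
= 4u^5 - 9u^4 + 7u^3 + 6u^2 - 7u + 2


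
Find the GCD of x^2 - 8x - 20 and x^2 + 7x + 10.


Factor each:
  x^2 - 8x - 20 = (x + 2)(x - 10)
  x^2 + 7x + 10 = (x + 2)(x + 5)
Common monic factor: x + 2


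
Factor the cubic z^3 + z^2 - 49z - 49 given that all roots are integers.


Try integer roots (divisors of -49). z=-7: p(-7)=0.
Divide out (z + 7): quotient is z^2 - 6z - 7.
Factor the quadratic: (z + 1)(z - 7)
Result: (z + 7)(z + 1)(z - 7)


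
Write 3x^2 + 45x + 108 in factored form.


Roots satisfy r1 + r2 = -b/a = -15 and r1*r2 = c/a = 36.
So r1 = -3, r2 = -12.
3x^2 + 45x + 108 = 3(x - r1)(x - r2) = 3(x + 3)(x + 12)


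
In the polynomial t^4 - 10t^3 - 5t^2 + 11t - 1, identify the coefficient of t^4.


Read off the coefficient of t^4: 1


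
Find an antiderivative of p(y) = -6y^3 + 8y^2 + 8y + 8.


Reverse power rule on each term:
  ∫ -6y^3 dy = -(3/2)y^4
  ∫ 8y^2 dy = (8/3)y^3
  ∫ 8y dy = 4y^2
  ∫ 8 dy = 8y
F(y) = -(3/2)y^4 + (8/3)y^3 + 4y^2 + 8y + C


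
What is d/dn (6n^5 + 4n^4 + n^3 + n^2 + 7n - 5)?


Apply the power rule term by term:
  d/dn(6n^5) = 30n^4
  d/dn(4n^4) = 16n^3
  d/dn(n^3) = 3n^2
  d/dn(n^2) = 2n
  d/dn(7n) = 7
  d/dn(-5) = 0
p'(n) = 30n^4 + 16n^3 + 3n^2 + 2n + 7


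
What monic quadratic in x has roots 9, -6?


p(x) = (x - 9)(x + 6)
Expand: x^2 - 3x - 54


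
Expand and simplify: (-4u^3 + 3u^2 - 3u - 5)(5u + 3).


Distribute each term of the first polynomial:
  (-4u^3)(5u + 3) = -20u^4 - 12u^3
  (3u^2)(5u + 3) = 15u^3 + 9u^2
  (-3u)(5u + 3) = -15u^2 - 9u
  (-5)(5u + 3) = -25u - 15
Sum: -20u^4 + 3u^3 - 6u^2 - 34u - 15


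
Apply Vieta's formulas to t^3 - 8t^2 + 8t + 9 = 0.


Monic cubic t^3+bt^2+ct+d=0: sum=-b, pairwise sum=c, product=-d.
b=-8, c=8, d=9
r1+r2+r3 = 8
r1r2+r1r3+r2r3 = 8
r1r2r3 = -9
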